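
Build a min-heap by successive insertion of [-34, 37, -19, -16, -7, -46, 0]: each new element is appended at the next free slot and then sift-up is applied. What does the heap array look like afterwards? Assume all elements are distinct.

Insert -34:
  append -34 at index 0 → [-34] (no swap needed)
Insert 37:
  append 37 at index 1 → [-34, 37] (no swap needed)
Insert -19:
  append -19 at index 2 → [-34, 37, -19] (no swap needed)
Insert -16:
  append -16 at index 3 → [-34, 37, -19, -16]
  -16 < parent 37 at index 1, swap → [-34, -16, -19, 37]
Insert -7:
  append -7 at index 4 → [-34, -16, -19, 37, -7] (no swap needed)
Insert -46:
  append -46 at index 5 → [-34, -16, -19, 37, -7, -46]
  -46 < parent -19 at index 2, swap → [-34, -16, -46, 37, -7, -19]
  -46 < parent -34 at index 0, swap → [-46, -16, -34, 37, -7, -19]
Insert 0:
  append 0 at index 6 → [-46, -16, -34, 37, -7, -19, 0] (no swap needed)

[-46, -16, -34, 37, -7, -19, 0]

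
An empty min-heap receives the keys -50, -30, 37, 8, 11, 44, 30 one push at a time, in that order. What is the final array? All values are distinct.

Insert -50:
  append -50 at index 0 → [-50] (no swap needed)
Insert -30:
  append -30 at index 1 → [-50, -30] (no swap needed)
Insert 37:
  append 37 at index 2 → [-50, -30, 37] (no swap needed)
Insert 8:
  append 8 at index 3 → [-50, -30, 37, 8] (no swap needed)
Insert 11:
  append 11 at index 4 → [-50, -30, 37, 8, 11] (no swap needed)
Insert 44:
  append 44 at index 5 → [-50, -30, 37, 8, 11, 44] (no swap needed)
Insert 30:
  append 30 at index 6 → [-50, -30, 37, 8, 11, 44, 30]
  30 < parent 37 at index 2, swap → [-50, -30, 30, 8, 11, 44, 37]

[-50, -30, 30, 8, 11, 44, 37]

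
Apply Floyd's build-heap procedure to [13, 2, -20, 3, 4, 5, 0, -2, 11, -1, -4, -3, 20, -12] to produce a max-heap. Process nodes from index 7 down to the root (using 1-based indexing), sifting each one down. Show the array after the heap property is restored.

sift down from index 7: already satisfies heap property
sift down from index 6:
  5 vs larger child 20 at index 13, swap → [13, 2, -20, 3, 4, 20, 0, -2, 11, -1, -4, -3, 5, -12]
sift down from index 5: already satisfies heap property
sift down from index 4:
  3 vs larger child 11 at index 9, swap → [13, 2, -20, 11, 4, 20, 0, -2, 3, -1, -4, -3, 5, -12]
sift down from index 3:
  -20 vs larger child 20 at index 6, swap → [13, 2, 20, 11, 4, -20, 0, -2, 3, -1, -4, -3, 5, -12]
  -20 vs larger child 5 at index 13, swap → [13, 2, 20, 11, 4, 5, 0, -2, 3, -1, -4, -3, -20, -12]
sift down from index 2:
  2 vs larger child 11 at index 4, swap → [13, 11, 20, 2, 4, 5, 0, -2, 3, -1, -4, -3, -20, -12]
  2 vs larger child 3 at index 9, swap → [13, 11, 20, 3, 4, 5, 0, -2, 2, -1, -4, -3, -20, -12]
sift down from index 1:
  13 vs larger child 20 at index 3, swap → [20, 11, 13, 3, 4, 5, 0, -2, 2, -1, -4, -3, -20, -12]

[20, 11, 13, 3, 4, 5, 0, -2, 2, -1, -4, -3, -20, -12]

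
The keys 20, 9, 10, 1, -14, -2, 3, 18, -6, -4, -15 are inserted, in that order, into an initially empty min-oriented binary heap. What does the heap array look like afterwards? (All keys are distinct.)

[-15, -14, -2, 1, -6, 10, 3, 20, 18, 9, -4]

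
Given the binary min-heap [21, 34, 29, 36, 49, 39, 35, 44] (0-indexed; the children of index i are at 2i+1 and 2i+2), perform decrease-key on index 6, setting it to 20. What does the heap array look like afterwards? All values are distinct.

[20, 34, 21, 36, 49, 39, 29, 44]

set index 6 from 35 to 20 → [21, 34, 29, 36, 49, 39, 20, 44]
20 < parent 29 at index 2, swap → [21, 34, 20, 36, 49, 39, 29, 44]
20 < parent 21 at index 0, swap → [20, 34, 21, 36, 49, 39, 29, 44]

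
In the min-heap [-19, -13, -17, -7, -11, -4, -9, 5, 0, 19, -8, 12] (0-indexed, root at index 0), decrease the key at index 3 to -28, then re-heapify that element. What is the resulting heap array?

set index 3 from -7 to -28 → [-19, -13, -17, -28, -11, -4, -9, 5, 0, 19, -8, 12]
-28 < parent -13 at index 1, swap → [-19, -28, -17, -13, -11, -4, -9, 5, 0, 19, -8, 12]
-28 < parent -19 at index 0, swap → [-28, -19, -17, -13, -11, -4, -9, 5, 0, 19, -8, 12]

[-28, -19, -17, -13, -11, -4, -9, 5, 0, 19, -8, 12]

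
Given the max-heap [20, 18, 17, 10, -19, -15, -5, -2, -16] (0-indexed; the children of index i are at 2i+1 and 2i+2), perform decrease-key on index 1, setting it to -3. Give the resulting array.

[20, 10, 17, -2, -19, -15, -5, -3, -16]

set index 1 from 18 to -3 → [20, -3, 17, 10, -19, -15, -5, -2, -16]
-3 vs larger child 10 at index 3, swap → [20, 10, 17, -3, -19, -15, -5, -2, -16]
-3 vs larger child -2 at index 7, swap → [20, 10, 17, -2, -19, -15, -5, -3, -16]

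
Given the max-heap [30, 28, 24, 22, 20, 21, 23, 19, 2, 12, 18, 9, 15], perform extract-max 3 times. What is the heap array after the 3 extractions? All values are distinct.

extract-max #1 returns 30:
  remove root 30; move last element 15 to root → [15, 28, 24, 22, 20, 21, 23, 19, 2, 12, 18, 9]
  15 vs larger child 28 at index 1, swap → [28, 15, 24, 22, 20, 21, 23, 19, 2, 12, 18, 9]
  15 vs larger child 22 at index 3, swap → [28, 22, 24, 15, 20, 21, 23, 19, 2, 12, 18, 9]
  15 vs larger child 19 at index 7, swap → [28, 22, 24, 19, 20, 21, 23, 15, 2, 12, 18, 9]
extract-max #2 returns 28:
  remove root 28; move last element 9 to root → [9, 22, 24, 19, 20, 21, 23, 15, 2, 12, 18]
  9 vs larger child 24 at index 2, swap → [24, 22, 9, 19, 20, 21, 23, 15, 2, 12, 18]
  9 vs larger child 23 at index 6, swap → [24, 22, 23, 19, 20, 21, 9, 15, 2, 12, 18]
extract-max #3 returns 24:
  remove root 24; move last element 18 to root → [18, 22, 23, 19, 20, 21, 9, 15, 2, 12]
  18 vs larger child 23 at index 2, swap → [23, 22, 18, 19, 20, 21, 9, 15, 2, 12]
  18 vs larger child 21 at index 5, swap → [23, 22, 21, 19, 20, 18, 9, 15, 2, 12]

[23, 22, 21, 19, 20, 18, 9, 15, 2, 12]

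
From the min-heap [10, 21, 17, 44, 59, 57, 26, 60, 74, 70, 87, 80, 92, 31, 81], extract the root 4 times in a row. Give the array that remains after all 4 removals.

[31, 44, 57, 60, 59, 80, 92, 81, 74, 70, 87]

extract-min #1 returns 10:
  remove root 10; move last element 81 to root → [81, 21, 17, 44, 59, 57, 26, 60, 74, 70, 87, 80, 92, 31]
  81 vs smaller child 17 at index 2, swap → [17, 21, 81, 44, 59, 57, 26, 60, 74, 70, 87, 80, 92, 31]
  81 vs smaller child 26 at index 6, swap → [17, 21, 26, 44, 59, 57, 81, 60, 74, 70, 87, 80, 92, 31]
  81 vs only child 31 at index 13, swap → [17, 21, 26, 44, 59, 57, 31, 60, 74, 70, 87, 80, 92, 81]
extract-min #2 returns 17:
  remove root 17; move last element 81 to root → [81, 21, 26, 44, 59, 57, 31, 60, 74, 70, 87, 80, 92]
  81 vs smaller child 21 at index 1, swap → [21, 81, 26, 44, 59, 57, 31, 60, 74, 70, 87, 80, 92]
  81 vs smaller child 44 at index 3, swap → [21, 44, 26, 81, 59, 57, 31, 60, 74, 70, 87, 80, 92]
  81 vs smaller child 60 at index 7, swap → [21, 44, 26, 60, 59, 57, 31, 81, 74, 70, 87, 80, 92]
extract-min #3 returns 21:
  remove root 21; move last element 92 to root → [92, 44, 26, 60, 59, 57, 31, 81, 74, 70, 87, 80]
  92 vs smaller child 26 at index 2, swap → [26, 44, 92, 60, 59, 57, 31, 81, 74, 70, 87, 80]
  92 vs smaller child 31 at index 6, swap → [26, 44, 31, 60, 59, 57, 92, 81, 74, 70, 87, 80]
extract-min #4 returns 26:
  remove root 26; move last element 80 to root → [80, 44, 31, 60, 59, 57, 92, 81, 74, 70, 87]
  80 vs smaller child 31 at index 2, swap → [31, 44, 80, 60, 59, 57, 92, 81, 74, 70, 87]
  80 vs smaller child 57 at index 5, swap → [31, 44, 57, 60, 59, 80, 92, 81, 74, 70, 87]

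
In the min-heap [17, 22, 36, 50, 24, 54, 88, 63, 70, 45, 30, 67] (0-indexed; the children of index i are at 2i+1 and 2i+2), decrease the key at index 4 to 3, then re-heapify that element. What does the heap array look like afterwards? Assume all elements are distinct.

set index 4 from 24 to 3 → [17, 22, 36, 50, 3, 54, 88, 63, 70, 45, 30, 67]
3 < parent 22 at index 1, swap → [17, 3, 36, 50, 22, 54, 88, 63, 70, 45, 30, 67]
3 < parent 17 at index 0, swap → [3, 17, 36, 50, 22, 54, 88, 63, 70, 45, 30, 67]

[3, 17, 36, 50, 22, 54, 88, 63, 70, 45, 30, 67]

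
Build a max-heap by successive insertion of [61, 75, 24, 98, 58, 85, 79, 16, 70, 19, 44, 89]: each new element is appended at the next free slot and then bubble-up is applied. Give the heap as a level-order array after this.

[98, 75, 89, 70, 58, 85, 79, 16, 61, 19, 44, 24]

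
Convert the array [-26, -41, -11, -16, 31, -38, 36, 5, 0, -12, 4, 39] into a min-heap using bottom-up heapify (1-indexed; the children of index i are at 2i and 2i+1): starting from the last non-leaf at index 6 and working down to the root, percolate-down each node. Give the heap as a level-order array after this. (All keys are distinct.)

[-41, -26, -38, -16, -12, -11, 36, 5, 0, 31, 4, 39]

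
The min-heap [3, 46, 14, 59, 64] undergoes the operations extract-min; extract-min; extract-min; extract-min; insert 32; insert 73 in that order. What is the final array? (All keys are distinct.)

[32, 64, 73]

extract-min → returns 3:
  remove root 3; move last element 64 to root → [64, 46, 14, 59]
  64 vs smaller child 14 at index 2, swap → [14, 46, 64, 59]
extract-min → returns 14:
  remove root 14; move last element 59 to root → [59, 46, 64]
  59 vs smaller child 46 at index 1, swap → [46, 59, 64]
extract-min → returns 46:
  remove root 46; move last element 64 to root → [64, 59]
  64 vs only child 59 at index 1, swap → [59, 64]
extract-min → returns 59:
  remove root 59; move last element 64 to root → [64] (no swap needed)
insert 32:
  append 32 at index 1 → [64, 32]
  32 < parent 64 at index 0, swap → [32, 64]
insert 73:
  append 73 at index 2 → [32, 64, 73] (no swap needed)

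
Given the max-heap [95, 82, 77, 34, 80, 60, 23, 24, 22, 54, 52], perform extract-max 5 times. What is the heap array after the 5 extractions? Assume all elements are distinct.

[54, 52, 24, 34, 23, 22]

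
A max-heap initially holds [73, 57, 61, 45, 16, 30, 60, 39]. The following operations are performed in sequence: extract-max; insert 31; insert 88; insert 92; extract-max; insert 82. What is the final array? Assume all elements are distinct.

[88, 82, 60, 57, 61, 30, 39, 31, 45, 16]

extract-max → returns 73:
  remove root 73; move last element 39 to root → [39, 57, 61, 45, 16, 30, 60]
  39 vs larger child 61 at index 2, swap → [61, 57, 39, 45, 16, 30, 60]
  39 vs larger child 60 at index 6, swap → [61, 57, 60, 45, 16, 30, 39]
insert 31:
  append 31 at index 7 → [61, 57, 60, 45, 16, 30, 39, 31] (no swap needed)
insert 88:
  append 88 at index 8 → [61, 57, 60, 45, 16, 30, 39, 31, 88]
  88 > parent 45 at index 3, swap → [61, 57, 60, 88, 16, 30, 39, 31, 45]
  88 > parent 57 at index 1, swap → [61, 88, 60, 57, 16, 30, 39, 31, 45]
  88 > parent 61 at index 0, swap → [88, 61, 60, 57, 16, 30, 39, 31, 45]
insert 92:
  append 92 at index 9 → [88, 61, 60, 57, 16, 30, 39, 31, 45, 92]
  92 > parent 16 at index 4, swap → [88, 61, 60, 57, 92, 30, 39, 31, 45, 16]
  92 > parent 61 at index 1, swap → [88, 92, 60, 57, 61, 30, 39, 31, 45, 16]
  92 > parent 88 at index 0, swap → [92, 88, 60, 57, 61, 30, 39, 31, 45, 16]
extract-max → returns 92:
  remove root 92; move last element 16 to root → [16, 88, 60, 57, 61, 30, 39, 31, 45]
  16 vs larger child 88 at index 1, swap → [88, 16, 60, 57, 61, 30, 39, 31, 45]
  16 vs larger child 61 at index 4, swap → [88, 61, 60, 57, 16, 30, 39, 31, 45]
insert 82:
  append 82 at index 9 → [88, 61, 60, 57, 16, 30, 39, 31, 45, 82]
  82 > parent 16 at index 4, swap → [88, 61, 60, 57, 82, 30, 39, 31, 45, 16]
  82 > parent 61 at index 1, swap → [88, 82, 60, 57, 61, 30, 39, 31, 45, 16]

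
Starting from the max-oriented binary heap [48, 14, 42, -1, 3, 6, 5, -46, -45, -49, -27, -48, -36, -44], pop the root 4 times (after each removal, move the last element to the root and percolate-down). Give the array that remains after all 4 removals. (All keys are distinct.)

extract-max #1 returns 48:
  remove root 48; move last element -44 to root → [-44, 14, 42, -1, 3, 6, 5, -46, -45, -49, -27, -48, -36]
  -44 vs larger child 42 at index 2, swap → [42, 14, -44, -1, 3, 6, 5, -46, -45, -49, -27, -48, -36]
  -44 vs larger child 6 at index 5, swap → [42, 14, 6, -1, 3, -44, 5, -46, -45, -49, -27, -48, -36]
  -44 vs larger child -36 at index 12, swap → [42, 14, 6, -1, 3, -36, 5, -46, -45, -49, -27, -48, -44]
extract-max #2 returns 42:
  remove root 42; move last element -44 to root → [-44, 14, 6, -1, 3, -36, 5, -46, -45, -49, -27, -48]
  -44 vs larger child 14 at index 1, swap → [14, -44, 6, -1, 3, -36, 5, -46, -45, -49, -27, -48]
  -44 vs larger child 3 at index 4, swap → [14, 3, 6, -1, -44, -36, 5, -46, -45, -49, -27, -48]
  -44 vs larger child -27 at index 10, swap → [14, 3, 6, -1, -27, -36, 5, -46, -45, -49, -44, -48]
extract-max #3 returns 14:
  remove root 14; move last element -48 to root → [-48, 3, 6, -1, -27, -36, 5, -46, -45, -49, -44]
  -48 vs larger child 6 at index 2, swap → [6, 3, -48, -1, -27, -36, 5, -46, -45, -49, -44]
  -48 vs larger child 5 at index 6, swap → [6, 3, 5, -1, -27, -36, -48, -46, -45, -49, -44]
extract-max #4 returns 6:
  remove root 6; move last element -44 to root → [-44, 3, 5, -1, -27, -36, -48, -46, -45, -49]
  -44 vs larger child 5 at index 2, swap → [5, 3, -44, -1, -27, -36, -48, -46, -45, -49]
  -44 vs larger child -36 at index 5, swap → [5, 3, -36, -1, -27, -44, -48, -46, -45, -49]

[5, 3, -36, -1, -27, -44, -48, -46, -45, -49]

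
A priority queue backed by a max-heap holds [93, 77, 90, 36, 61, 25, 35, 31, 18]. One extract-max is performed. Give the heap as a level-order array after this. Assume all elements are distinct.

[90, 77, 35, 36, 61, 25, 18, 31]

remove root 93; move last element 18 to root → [18, 77, 90, 36, 61, 25, 35, 31]
18 vs larger child 90 at index 2, swap → [90, 77, 18, 36, 61, 25, 35, 31]
18 vs larger child 35 at index 6, swap → [90, 77, 35, 36, 61, 25, 18, 31]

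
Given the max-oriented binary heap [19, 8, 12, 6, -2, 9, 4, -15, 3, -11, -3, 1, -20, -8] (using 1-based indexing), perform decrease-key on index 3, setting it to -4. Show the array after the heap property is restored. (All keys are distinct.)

[19, 8, 9, 6, -2, 1, 4, -15, 3, -11, -3, -4, -20, -8]

set index 3 from 12 to -4 → [19, 8, -4, 6, -2, 9, 4, -15, 3, -11, -3, 1, -20, -8]
-4 vs larger child 9 at index 6, swap → [19, 8, 9, 6, -2, -4, 4, -15, 3, -11, -3, 1, -20, -8]
-4 vs larger child 1 at index 12, swap → [19, 8, 9, 6, -2, 1, 4, -15, 3, -11, -3, -4, -20, -8]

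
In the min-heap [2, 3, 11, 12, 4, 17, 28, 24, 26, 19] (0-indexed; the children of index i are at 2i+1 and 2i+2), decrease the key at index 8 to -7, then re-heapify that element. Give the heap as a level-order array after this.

set index 8 from 26 to -7 → [2, 3, 11, 12, 4, 17, 28, 24, -7, 19]
-7 < parent 12 at index 3, swap → [2, 3, 11, -7, 4, 17, 28, 24, 12, 19]
-7 < parent 3 at index 1, swap → [2, -7, 11, 3, 4, 17, 28, 24, 12, 19]
-7 < parent 2 at index 0, swap → [-7, 2, 11, 3, 4, 17, 28, 24, 12, 19]

[-7, 2, 11, 3, 4, 17, 28, 24, 12, 19]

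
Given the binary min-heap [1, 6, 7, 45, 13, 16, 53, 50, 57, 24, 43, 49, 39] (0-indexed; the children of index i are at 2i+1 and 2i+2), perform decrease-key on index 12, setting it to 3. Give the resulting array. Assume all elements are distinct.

[1, 6, 3, 45, 13, 7, 53, 50, 57, 24, 43, 49, 16]

set index 12 from 39 to 3 → [1, 6, 7, 45, 13, 16, 53, 50, 57, 24, 43, 49, 3]
3 < parent 16 at index 5, swap → [1, 6, 7, 45, 13, 3, 53, 50, 57, 24, 43, 49, 16]
3 < parent 7 at index 2, swap → [1, 6, 3, 45, 13, 7, 53, 50, 57, 24, 43, 49, 16]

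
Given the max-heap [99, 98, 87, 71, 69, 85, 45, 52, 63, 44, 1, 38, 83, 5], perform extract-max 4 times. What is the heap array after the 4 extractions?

[83, 71, 45, 63, 69, 38, 1, 52, 5, 44]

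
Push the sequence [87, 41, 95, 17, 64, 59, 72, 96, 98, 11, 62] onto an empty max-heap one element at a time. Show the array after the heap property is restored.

[98, 96, 87, 95, 62, 59, 72, 17, 64, 11, 41]

Insert 87:
  append 87 at index 0 → [87] (no swap needed)
Insert 41:
  append 41 at index 1 → [87, 41] (no swap needed)
Insert 95:
  append 95 at index 2 → [87, 41, 95]
  95 > parent 87 at index 0, swap → [95, 41, 87]
Insert 17:
  append 17 at index 3 → [95, 41, 87, 17] (no swap needed)
Insert 64:
  append 64 at index 4 → [95, 41, 87, 17, 64]
  64 > parent 41 at index 1, swap → [95, 64, 87, 17, 41]
Insert 59:
  append 59 at index 5 → [95, 64, 87, 17, 41, 59] (no swap needed)
Insert 72:
  append 72 at index 6 → [95, 64, 87, 17, 41, 59, 72] (no swap needed)
Insert 96:
  append 96 at index 7 → [95, 64, 87, 17, 41, 59, 72, 96]
  96 > parent 17 at index 3, swap → [95, 64, 87, 96, 41, 59, 72, 17]
  96 > parent 64 at index 1, swap → [95, 96, 87, 64, 41, 59, 72, 17]
  96 > parent 95 at index 0, swap → [96, 95, 87, 64, 41, 59, 72, 17]
Insert 98:
  append 98 at index 8 → [96, 95, 87, 64, 41, 59, 72, 17, 98]
  98 > parent 64 at index 3, swap → [96, 95, 87, 98, 41, 59, 72, 17, 64]
  98 > parent 95 at index 1, swap → [96, 98, 87, 95, 41, 59, 72, 17, 64]
  98 > parent 96 at index 0, swap → [98, 96, 87, 95, 41, 59, 72, 17, 64]
Insert 11:
  append 11 at index 9 → [98, 96, 87, 95, 41, 59, 72, 17, 64, 11] (no swap needed)
Insert 62:
  append 62 at index 10 → [98, 96, 87, 95, 41, 59, 72, 17, 64, 11, 62]
  62 > parent 41 at index 4, swap → [98, 96, 87, 95, 62, 59, 72, 17, 64, 11, 41]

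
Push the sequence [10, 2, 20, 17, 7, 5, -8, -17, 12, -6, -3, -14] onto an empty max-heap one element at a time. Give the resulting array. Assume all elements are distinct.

[20, 17, 10, 12, 7, 5, -8, -17, 2, -6, -3, -14]

Insert 10:
  append 10 at index 0 → [10] (no swap needed)
Insert 2:
  append 2 at index 1 → [10, 2] (no swap needed)
Insert 20:
  append 20 at index 2 → [10, 2, 20]
  20 > parent 10 at index 0, swap → [20, 2, 10]
Insert 17:
  append 17 at index 3 → [20, 2, 10, 17]
  17 > parent 2 at index 1, swap → [20, 17, 10, 2]
Insert 7:
  append 7 at index 4 → [20, 17, 10, 2, 7] (no swap needed)
Insert 5:
  append 5 at index 5 → [20, 17, 10, 2, 7, 5] (no swap needed)
Insert -8:
  append -8 at index 6 → [20, 17, 10, 2, 7, 5, -8] (no swap needed)
Insert -17:
  append -17 at index 7 → [20, 17, 10, 2, 7, 5, -8, -17] (no swap needed)
Insert 12:
  append 12 at index 8 → [20, 17, 10, 2, 7, 5, -8, -17, 12]
  12 > parent 2 at index 3, swap → [20, 17, 10, 12, 7, 5, -8, -17, 2]
Insert -6:
  append -6 at index 9 → [20, 17, 10, 12, 7, 5, -8, -17, 2, -6] (no swap needed)
Insert -3:
  append -3 at index 10 → [20, 17, 10, 12, 7, 5, -8, -17, 2, -6, -3] (no swap needed)
Insert -14:
  append -14 at index 11 → [20, 17, 10, 12, 7, 5, -8, -17, 2, -6, -3, -14] (no swap needed)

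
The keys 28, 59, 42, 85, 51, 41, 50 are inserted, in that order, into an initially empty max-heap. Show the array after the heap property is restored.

[85, 59, 50, 28, 51, 41, 42]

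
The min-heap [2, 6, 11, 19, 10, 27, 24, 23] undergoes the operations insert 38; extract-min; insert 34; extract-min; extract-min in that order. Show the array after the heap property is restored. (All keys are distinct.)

[11, 19, 24, 23, 38, 27, 34]

insert 38:
  append 38 at index 8 → [2, 6, 11, 19, 10, 27, 24, 23, 38] (no swap needed)
extract-min → returns 2:
  remove root 2; move last element 38 to root → [38, 6, 11, 19, 10, 27, 24, 23]
  38 vs smaller child 6 at index 1, swap → [6, 38, 11, 19, 10, 27, 24, 23]
  38 vs smaller child 10 at index 4, swap → [6, 10, 11, 19, 38, 27, 24, 23]
insert 34:
  append 34 at index 8 → [6, 10, 11, 19, 38, 27, 24, 23, 34] (no swap needed)
extract-min → returns 6:
  remove root 6; move last element 34 to root → [34, 10, 11, 19, 38, 27, 24, 23]
  34 vs smaller child 10 at index 1, swap → [10, 34, 11, 19, 38, 27, 24, 23]
  34 vs smaller child 19 at index 3, swap → [10, 19, 11, 34, 38, 27, 24, 23]
  34 vs only child 23 at index 7, swap → [10, 19, 11, 23, 38, 27, 24, 34]
extract-min → returns 10:
  remove root 10; move last element 34 to root → [34, 19, 11, 23, 38, 27, 24]
  34 vs smaller child 11 at index 2, swap → [11, 19, 34, 23, 38, 27, 24]
  34 vs smaller child 24 at index 6, swap → [11, 19, 24, 23, 38, 27, 34]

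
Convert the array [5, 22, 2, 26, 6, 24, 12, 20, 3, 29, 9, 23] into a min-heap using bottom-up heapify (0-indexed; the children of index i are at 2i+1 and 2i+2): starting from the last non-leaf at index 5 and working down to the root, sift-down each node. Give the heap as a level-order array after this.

sift down from index 5:
  24 vs only child 23 at index 11, swap → [5, 22, 2, 26, 6, 23, 12, 20, 3, 29, 9, 24]
sift down from index 4: already satisfies heap property
sift down from index 3:
  26 vs smaller child 3 at index 8, swap → [5, 22, 2, 3, 6, 23, 12, 20, 26, 29, 9, 24]
sift down from index 2: already satisfies heap property
sift down from index 1:
  22 vs smaller child 3 at index 3, swap → [5, 3, 2, 22, 6, 23, 12, 20, 26, 29, 9, 24]
  22 vs smaller child 20 at index 7, swap → [5, 3, 2, 20, 6, 23, 12, 22, 26, 29, 9, 24]
sift down from index 0:
  5 vs smaller child 2 at index 2, swap → [2, 3, 5, 20, 6, 23, 12, 22, 26, 29, 9, 24]

[2, 3, 5, 20, 6, 23, 12, 22, 26, 29, 9, 24]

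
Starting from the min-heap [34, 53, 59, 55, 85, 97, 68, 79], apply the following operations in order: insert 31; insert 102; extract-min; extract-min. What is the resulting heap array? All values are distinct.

insert 31:
  append 31 at index 8 → [34, 53, 59, 55, 85, 97, 68, 79, 31]
  31 < parent 55 at index 3, swap → [34, 53, 59, 31, 85, 97, 68, 79, 55]
  31 < parent 53 at index 1, swap → [34, 31, 59, 53, 85, 97, 68, 79, 55]
  31 < parent 34 at index 0, swap → [31, 34, 59, 53, 85, 97, 68, 79, 55]
insert 102:
  append 102 at index 9 → [31, 34, 59, 53, 85, 97, 68, 79, 55, 102] (no swap needed)
extract-min → returns 31:
  remove root 31; move last element 102 to root → [102, 34, 59, 53, 85, 97, 68, 79, 55]
  102 vs smaller child 34 at index 1, swap → [34, 102, 59, 53, 85, 97, 68, 79, 55]
  102 vs smaller child 53 at index 3, swap → [34, 53, 59, 102, 85, 97, 68, 79, 55]
  102 vs smaller child 55 at index 8, swap → [34, 53, 59, 55, 85, 97, 68, 79, 102]
extract-min → returns 34:
  remove root 34; move last element 102 to root → [102, 53, 59, 55, 85, 97, 68, 79]
  102 vs smaller child 53 at index 1, swap → [53, 102, 59, 55, 85, 97, 68, 79]
  102 vs smaller child 55 at index 3, swap → [53, 55, 59, 102, 85, 97, 68, 79]
  102 vs only child 79 at index 7, swap → [53, 55, 59, 79, 85, 97, 68, 102]

[53, 55, 59, 79, 85, 97, 68, 102]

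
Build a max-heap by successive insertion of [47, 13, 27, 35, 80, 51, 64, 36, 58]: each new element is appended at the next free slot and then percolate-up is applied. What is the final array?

Insert 47:
  append 47 at index 0 → [47] (no swap needed)
Insert 13:
  append 13 at index 1 → [47, 13] (no swap needed)
Insert 27:
  append 27 at index 2 → [47, 13, 27] (no swap needed)
Insert 35:
  append 35 at index 3 → [47, 13, 27, 35]
  35 > parent 13 at index 1, swap → [47, 35, 27, 13]
Insert 80:
  append 80 at index 4 → [47, 35, 27, 13, 80]
  80 > parent 35 at index 1, swap → [47, 80, 27, 13, 35]
  80 > parent 47 at index 0, swap → [80, 47, 27, 13, 35]
Insert 51:
  append 51 at index 5 → [80, 47, 27, 13, 35, 51]
  51 > parent 27 at index 2, swap → [80, 47, 51, 13, 35, 27]
Insert 64:
  append 64 at index 6 → [80, 47, 51, 13, 35, 27, 64]
  64 > parent 51 at index 2, swap → [80, 47, 64, 13, 35, 27, 51]
Insert 36:
  append 36 at index 7 → [80, 47, 64, 13, 35, 27, 51, 36]
  36 > parent 13 at index 3, swap → [80, 47, 64, 36, 35, 27, 51, 13]
Insert 58:
  append 58 at index 8 → [80, 47, 64, 36, 35, 27, 51, 13, 58]
  58 > parent 36 at index 3, swap → [80, 47, 64, 58, 35, 27, 51, 13, 36]
  58 > parent 47 at index 1, swap → [80, 58, 64, 47, 35, 27, 51, 13, 36]

[80, 58, 64, 47, 35, 27, 51, 13, 36]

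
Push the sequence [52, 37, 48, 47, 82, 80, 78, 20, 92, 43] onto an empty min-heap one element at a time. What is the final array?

[20, 37, 48, 47, 43, 80, 78, 52, 92, 82]

Insert 52:
  append 52 at index 0 → [52] (no swap needed)
Insert 37:
  append 37 at index 1 → [52, 37]
  37 < parent 52 at index 0, swap → [37, 52]
Insert 48:
  append 48 at index 2 → [37, 52, 48] (no swap needed)
Insert 47:
  append 47 at index 3 → [37, 52, 48, 47]
  47 < parent 52 at index 1, swap → [37, 47, 48, 52]
Insert 82:
  append 82 at index 4 → [37, 47, 48, 52, 82] (no swap needed)
Insert 80:
  append 80 at index 5 → [37, 47, 48, 52, 82, 80] (no swap needed)
Insert 78:
  append 78 at index 6 → [37, 47, 48, 52, 82, 80, 78] (no swap needed)
Insert 20:
  append 20 at index 7 → [37, 47, 48, 52, 82, 80, 78, 20]
  20 < parent 52 at index 3, swap → [37, 47, 48, 20, 82, 80, 78, 52]
  20 < parent 47 at index 1, swap → [37, 20, 48, 47, 82, 80, 78, 52]
  20 < parent 37 at index 0, swap → [20, 37, 48, 47, 82, 80, 78, 52]
Insert 92:
  append 92 at index 8 → [20, 37, 48, 47, 82, 80, 78, 52, 92] (no swap needed)
Insert 43:
  append 43 at index 9 → [20, 37, 48, 47, 82, 80, 78, 52, 92, 43]
  43 < parent 82 at index 4, swap → [20, 37, 48, 47, 43, 80, 78, 52, 92, 82]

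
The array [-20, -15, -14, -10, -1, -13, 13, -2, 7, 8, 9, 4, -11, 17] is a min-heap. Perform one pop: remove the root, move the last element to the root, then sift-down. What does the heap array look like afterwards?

[-15, -10, -14, -2, -1, -13, 13, 17, 7, 8, 9, 4, -11]

remove root -20; move last element 17 to root → [17, -15, -14, -10, -1, -13, 13, -2, 7, 8, 9, 4, -11]
17 vs smaller child -15 at index 1, swap → [-15, 17, -14, -10, -1, -13, 13, -2, 7, 8, 9, 4, -11]
17 vs smaller child -10 at index 3, swap → [-15, -10, -14, 17, -1, -13, 13, -2, 7, 8, 9, 4, -11]
17 vs smaller child -2 at index 7, swap → [-15, -10, -14, -2, -1, -13, 13, 17, 7, 8, 9, 4, -11]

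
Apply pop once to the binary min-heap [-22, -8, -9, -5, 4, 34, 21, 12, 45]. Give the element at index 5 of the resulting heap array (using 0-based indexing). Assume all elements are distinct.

remove root -22; move last element 45 to root → [45, -8, -9, -5, 4, 34, 21, 12]
45 vs smaller child -9 at index 2, swap → [-9, -8, 45, -5, 4, 34, 21, 12]
45 vs smaller child 21 at index 6, swap → [-9, -8, 21, -5, 4, 34, 45, 12]
resulting array: [-9, -8, 21, -5, 4, 34, 45, 12]

34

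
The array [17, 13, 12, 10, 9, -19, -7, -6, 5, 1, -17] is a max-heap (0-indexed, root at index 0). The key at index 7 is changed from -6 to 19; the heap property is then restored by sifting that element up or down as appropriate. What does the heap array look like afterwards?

set index 7 from -6 to 19 → [17, 13, 12, 10, 9, -19, -7, 19, 5, 1, -17]
19 > parent 10 at index 3, swap → [17, 13, 12, 19, 9, -19, -7, 10, 5, 1, -17]
19 > parent 13 at index 1, swap → [17, 19, 12, 13, 9, -19, -7, 10, 5, 1, -17]
19 > parent 17 at index 0, swap → [19, 17, 12, 13, 9, -19, -7, 10, 5, 1, -17]

[19, 17, 12, 13, 9, -19, -7, 10, 5, 1, -17]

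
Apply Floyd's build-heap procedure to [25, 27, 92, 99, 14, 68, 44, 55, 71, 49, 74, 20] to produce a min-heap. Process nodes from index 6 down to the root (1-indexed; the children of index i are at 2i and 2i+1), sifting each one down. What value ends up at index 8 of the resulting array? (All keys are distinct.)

sift down from index 6:
  68 vs only child 20 at index 12, swap → [25, 27, 92, 99, 14, 20, 44, 55, 71, 49, 74, 68]
sift down from index 5: already satisfies heap property
sift down from index 4:
  99 vs smaller child 55 at index 8, swap → [25, 27, 92, 55, 14, 20, 44, 99, 71, 49, 74, 68]
sift down from index 3:
  92 vs smaller child 20 at index 6, swap → [25, 27, 20, 55, 14, 92, 44, 99, 71, 49, 74, 68]
  92 vs only child 68 at index 12, swap → [25, 27, 20, 55, 14, 68, 44, 99, 71, 49, 74, 92]
sift down from index 2:
  27 vs smaller child 14 at index 5, swap → [25, 14, 20, 55, 27, 68, 44, 99, 71, 49, 74, 92]
sift down from index 1:
  25 vs smaller child 14 at index 2, swap → [14, 25, 20, 55, 27, 68, 44, 99, 71, 49, 74, 92]
resulting array: [14, 25, 20, 55, 27, 68, 44, 99, 71, 49, 74, 92]

99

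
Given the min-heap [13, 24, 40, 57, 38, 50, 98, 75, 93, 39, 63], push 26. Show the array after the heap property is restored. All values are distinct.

append 26 at index 11 → [13, 24, 40, 57, 38, 50, 98, 75, 93, 39, 63, 26]
26 < parent 50 at index 5, swap → [13, 24, 40, 57, 38, 26, 98, 75, 93, 39, 63, 50]
26 < parent 40 at index 2, swap → [13, 24, 26, 57, 38, 40, 98, 75, 93, 39, 63, 50]

[13, 24, 26, 57, 38, 40, 98, 75, 93, 39, 63, 50]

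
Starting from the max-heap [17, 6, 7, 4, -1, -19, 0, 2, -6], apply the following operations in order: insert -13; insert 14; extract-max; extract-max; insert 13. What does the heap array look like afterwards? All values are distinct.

insert -13:
  append -13 at index 9 → [17, 6, 7, 4, -1, -19, 0, 2, -6, -13] (no swap needed)
insert 14:
  append 14 at index 10 → [17, 6, 7, 4, -1, -19, 0, 2, -6, -13, 14]
  14 > parent -1 at index 4, swap → [17, 6, 7, 4, 14, -19, 0, 2, -6, -13, -1]
  14 > parent 6 at index 1, swap → [17, 14, 7, 4, 6, -19, 0, 2, -6, -13, -1]
extract-max → returns 17:
  remove root 17; move last element -1 to root → [-1, 14, 7, 4, 6, -19, 0, 2, -6, -13]
  -1 vs larger child 14 at index 1, swap → [14, -1, 7, 4, 6, -19, 0, 2, -6, -13]
  -1 vs larger child 6 at index 4, swap → [14, 6, 7, 4, -1, -19, 0, 2, -6, -13]
extract-max → returns 14:
  remove root 14; move last element -13 to root → [-13, 6, 7, 4, -1, -19, 0, 2, -6]
  -13 vs larger child 7 at index 2, swap → [7, 6, -13, 4, -1, -19, 0, 2, -6]
  -13 vs larger child 0 at index 6, swap → [7, 6, 0, 4, -1, -19, -13, 2, -6]
insert 13:
  append 13 at index 9 → [7, 6, 0, 4, -1, -19, -13, 2, -6, 13]
  13 > parent -1 at index 4, swap → [7, 6, 0, 4, 13, -19, -13, 2, -6, -1]
  13 > parent 6 at index 1, swap → [7, 13, 0, 4, 6, -19, -13, 2, -6, -1]
  13 > parent 7 at index 0, swap → [13, 7, 0, 4, 6, -19, -13, 2, -6, -1]

[13, 7, 0, 4, 6, -19, -13, 2, -6, -1]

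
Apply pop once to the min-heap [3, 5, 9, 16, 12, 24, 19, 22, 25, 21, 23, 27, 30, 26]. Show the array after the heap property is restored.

remove root 3; move last element 26 to root → [26, 5, 9, 16, 12, 24, 19, 22, 25, 21, 23, 27, 30]
26 vs smaller child 5 at index 1, swap → [5, 26, 9, 16, 12, 24, 19, 22, 25, 21, 23, 27, 30]
26 vs smaller child 12 at index 4, swap → [5, 12, 9, 16, 26, 24, 19, 22, 25, 21, 23, 27, 30]
26 vs smaller child 21 at index 9, swap → [5, 12, 9, 16, 21, 24, 19, 22, 25, 26, 23, 27, 30]

[5, 12, 9, 16, 21, 24, 19, 22, 25, 26, 23, 27, 30]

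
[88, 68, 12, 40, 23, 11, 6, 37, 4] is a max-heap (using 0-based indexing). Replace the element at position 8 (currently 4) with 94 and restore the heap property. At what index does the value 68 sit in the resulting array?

3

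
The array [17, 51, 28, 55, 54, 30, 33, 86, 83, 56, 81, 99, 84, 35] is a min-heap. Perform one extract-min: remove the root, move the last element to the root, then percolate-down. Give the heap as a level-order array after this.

remove root 17; move last element 35 to root → [35, 51, 28, 55, 54, 30, 33, 86, 83, 56, 81, 99, 84]
35 vs smaller child 28 at index 2, swap → [28, 51, 35, 55, 54, 30, 33, 86, 83, 56, 81, 99, 84]
35 vs smaller child 30 at index 5, swap → [28, 51, 30, 55, 54, 35, 33, 86, 83, 56, 81, 99, 84]

[28, 51, 30, 55, 54, 35, 33, 86, 83, 56, 81, 99, 84]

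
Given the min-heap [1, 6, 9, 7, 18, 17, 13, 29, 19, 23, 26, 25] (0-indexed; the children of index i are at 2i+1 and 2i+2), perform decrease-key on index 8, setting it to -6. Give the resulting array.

set index 8 from 19 to -6 → [1, 6, 9, 7, 18, 17, 13, 29, -6, 23, 26, 25]
-6 < parent 7 at index 3, swap → [1, 6, 9, -6, 18, 17, 13, 29, 7, 23, 26, 25]
-6 < parent 6 at index 1, swap → [1, -6, 9, 6, 18, 17, 13, 29, 7, 23, 26, 25]
-6 < parent 1 at index 0, swap → [-6, 1, 9, 6, 18, 17, 13, 29, 7, 23, 26, 25]

[-6, 1, 9, 6, 18, 17, 13, 29, 7, 23, 26, 25]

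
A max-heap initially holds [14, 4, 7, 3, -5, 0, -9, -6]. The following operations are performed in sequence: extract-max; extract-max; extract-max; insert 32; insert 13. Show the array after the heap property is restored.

extract-max → returns 14:
  remove root 14; move last element -6 to root → [-6, 4, 7, 3, -5, 0, -9]
  -6 vs larger child 7 at index 2, swap → [7, 4, -6, 3, -5, 0, -9]
  -6 vs larger child 0 at index 5, swap → [7, 4, 0, 3, -5, -6, -9]
extract-max → returns 7:
  remove root 7; move last element -9 to root → [-9, 4, 0, 3, -5, -6]
  -9 vs larger child 4 at index 1, swap → [4, -9, 0, 3, -5, -6]
  -9 vs larger child 3 at index 3, swap → [4, 3, 0, -9, -5, -6]
extract-max → returns 4:
  remove root 4; move last element -6 to root → [-6, 3, 0, -9, -5]
  -6 vs larger child 3 at index 1, swap → [3, -6, 0, -9, -5]
  -6 vs larger child -5 at index 4, swap → [3, -5, 0, -9, -6]
insert 32:
  append 32 at index 5 → [3, -5, 0, -9, -6, 32]
  32 > parent 0 at index 2, swap → [3, -5, 32, -9, -6, 0]
  32 > parent 3 at index 0, swap → [32, -5, 3, -9, -6, 0]
insert 13:
  append 13 at index 6 → [32, -5, 3, -9, -6, 0, 13]
  13 > parent 3 at index 2, swap → [32, -5, 13, -9, -6, 0, 3]

[32, -5, 13, -9, -6, 0, 3]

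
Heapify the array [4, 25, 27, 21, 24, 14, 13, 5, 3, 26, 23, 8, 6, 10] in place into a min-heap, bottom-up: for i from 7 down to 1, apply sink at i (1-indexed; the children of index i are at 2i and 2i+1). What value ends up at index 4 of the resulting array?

sift down from index 7:
  13 vs only child 10 at index 14, swap → [4, 25, 27, 21, 24, 14, 10, 5, 3, 26, 23, 8, 6, 13]
sift down from index 6:
  14 vs smaller child 6 at index 13, swap → [4, 25, 27, 21, 24, 6, 10, 5, 3, 26, 23, 8, 14, 13]
sift down from index 5:
  24 vs smaller child 23 at index 11, swap → [4, 25, 27, 21, 23, 6, 10, 5, 3, 26, 24, 8, 14, 13]
sift down from index 4:
  21 vs smaller child 3 at index 9, swap → [4, 25, 27, 3, 23, 6, 10, 5, 21, 26, 24, 8, 14, 13]
sift down from index 3:
  27 vs smaller child 6 at index 6, swap → [4, 25, 6, 3, 23, 27, 10, 5, 21, 26, 24, 8, 14, 13]
  27 vs smaller child 8 at index 12, swap → [4, 25, 6, 3, 23, 8, 10, 5, 21, 26, 24, 27, 14, 13]
sift down from index 2:
  25 vs smaller child 3 at index 4, swap → [4, 3, 6, 25, 23, 8, 10, 5, 21, 26, 24, 27, 14, 13]
  25 vs smaller child 5 at index 8, swap → [4, 3, 6, 5, 23, 8, 10, 25, 21, 26, 24, 27, 14, 13]
sift down from index 1:
  4 vs smaller child 3 at index 2, swap → [3, 4, 6, 5, 23, 8, 10, 25, 21, 26, 24, 27, 14, 13]
resulting array: [3, 4, 6, 5, 23, 8, 10, 25, 21, 26, 24, 27, 14, 13]

5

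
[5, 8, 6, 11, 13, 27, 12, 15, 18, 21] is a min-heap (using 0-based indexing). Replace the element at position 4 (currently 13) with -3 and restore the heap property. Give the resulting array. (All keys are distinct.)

[-3, 5, 6, 11, 8, 27, 12, 15, 18, 21]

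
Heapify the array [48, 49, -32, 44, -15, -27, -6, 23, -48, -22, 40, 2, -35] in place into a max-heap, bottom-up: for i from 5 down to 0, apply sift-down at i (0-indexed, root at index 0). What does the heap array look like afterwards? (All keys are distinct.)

[49, 48, 2, 44, 40, -27, -6, 23, -48, -22, -15, -32, -35]

sift down from index 5:
  -27 vs larger child 2 at index 11, swap → [48, 49, -32, 44, -15, 2, -6, 23, -48, -22, 40, -27, -35]
sift down from index 4:
  -15 vs larger child 40 at index 10, swap → [48, 49, -32, 44, 40, 2, -6, 23, -48, -22, -15, -27, -35]
sift down from index 3: already satisfies heap property
sift down from index 2:
  -32 vs larger child 2 at index 5, swap → [48, 49, 2, 44, 40, -32, -6, 23, -48, -22, -15, -27, -35]
  -32 vs larger child -27 at index 11, swap → [48, 49, 2, 44, 40, -27, -6, 23, -48, -22, -15, -32, -35]
sift down from index 1: already satisfies heap property
sift down from index 0:
  48 vs larger child 49 at index 1, swap → [49, 48, 2, 44, 40, -27, -6, 23, -48, -22, -15, -32, -35]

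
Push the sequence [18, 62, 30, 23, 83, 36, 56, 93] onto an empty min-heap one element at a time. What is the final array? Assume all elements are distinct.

[18, 23, 30, 62, 83, 36, 56, 93]

Insert 18:
  append 18 at index 0 → [18] (no swap needed)
Insert 62:
  append 62 at index 1 → [18, 62] (no swap needed)
Insert 30:
  append 30 at index 2 → [18, 62, 30] (no swap needed)
Insert 23:
  append 23 at index 3 → [18, 62, 30, 23]
  23 < parent 62 at index 1, swap → [18, 23, 30, 62]
Insert 83:
  append 83 at index 4 → [18, 23, 30, 62, 83] (no swap needed)
Insert 36:
  append 36 at index 5 → [18, 23, 30, 62, 83, 36] (no swap needed)
Insert 56:
  append 56 at index 6 → [18, 23, 30, 62, 83, 36, 56] (no swap needed)
Insert 93:
  append 93 at index 7 → [18, 23, 30, 62, 83, 36, 56, 93] (no swap needed)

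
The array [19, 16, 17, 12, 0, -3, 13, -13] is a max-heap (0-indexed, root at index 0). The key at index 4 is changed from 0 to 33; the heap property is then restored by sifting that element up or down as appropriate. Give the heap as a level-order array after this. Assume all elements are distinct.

set index 4 from 0 to 33 → [19, 16, 17, 12, 33, -3, 13, -13]
33 > parent 16 at index 1, swap → [19, 33, 17, 12, 16, -3, 13, -13]
33 > parent 19 at index 0, swap → [33, 19, 17, 12, 16, -3, 13, -13]

[33, 19, 17, 12, 16, -3, 13, -13]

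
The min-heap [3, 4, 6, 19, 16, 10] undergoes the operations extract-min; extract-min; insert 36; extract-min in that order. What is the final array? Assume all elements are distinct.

extract-min → returns 3:
  remove root 3; move last element 10 to root → [10, 4, 6, 19, 16]
  10 vs smaller child 4 at index 1, swap → [4, 10, 6, 19, 16]
extract-min → returns 4:
  remove root 4; move last element 16 to root → [16, 10, 6, 19]
  16 vs smaller child 6 at index 2, swap → [6, 10, 16, 19]
insert 36:
  append 36 at index 4 → [6, 10, 16, 19, 36] (no swap needed)
extract-min → returns 6:
  remove root 6; move last element 36 to root → [36, 10, 16, 19]
  36 vs smaller child 10 at index 1, swap → [10, 36, 16, 19]
  36 vs only child 19 at index 3, swap → [10, 19, 16, 36]

[10, 19, 16, 36]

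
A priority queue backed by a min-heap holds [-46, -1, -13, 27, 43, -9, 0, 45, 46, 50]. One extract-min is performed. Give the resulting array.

[-13, -1, -9, 27, 43, 50, 0, 45, 46]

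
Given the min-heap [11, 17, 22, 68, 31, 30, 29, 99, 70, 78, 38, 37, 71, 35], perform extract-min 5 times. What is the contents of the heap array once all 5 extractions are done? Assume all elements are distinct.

[31, 35, 37, 68, 78, 38, 71, 99, 70]

extract-min #1 returns 11:
  remove root 11; move last element 35 to root → [35, 17, 22, 68, 31, 30, 29, 99, 70, 78, 38, 37, 71]
  35 vs smaller child 17 at index 1, swap → [17, 35, 22, 68, 31, 30, 29, 99, 70, 78, 38, 37, 71]
  35 vs smaller child 31 at index 4, swap → [17, 31, 22, 68, 35, 30, 29, 99, 70, 78, 38, 37, 71]
extract-min #2 returns 17:
  remove root 17; move last element 71 to root → [71, 31, 22, 68, 35, 30, 29, 99, 70, 78, 38, 37]
  71 vs smaller child 22 at index 2, swap → [22, 31, 71, 68, 35, 30, 29, 99, 70, 78, 38, 37]
  71 vs smaller child 29 at index 6, swap → [22, 31, 29, 68, 35, 30, 71, 99, 70, 78, 38, 37]
extract-min #3 returns 22:
  remove root 22; move last element 37 to root → [37, 31, 29, 68, 35, 30, 71, 99, 70, 78, 38]
  37 vs smaller child 29 at index 2, swap → [29, 31, 37, 68, 35, 30, 71, 99, 70, 78, 38]
  37 vs smaller child 30 at index 5, swap → [29, 31, 30, 68, 35, 37, 71, 99, 70, 78, 38]
extract-min #4 returns 29:
  remove root 29; move last element 38 to root → [38, 31, 30, 68, 35, 37, 71, 99, 70, 78]
  38 vs smaller child 30 at index 2, swap → [30, 31, 38, 68, 35, 37, 71, 99, 70, 78]
  38 vs smaller child 37 at index 5, swap → [30, 31, 37, 68, 35, 38, 71, 99, 70, 78]
extract-min #5 returns 30:
  remove root 30; move last element 78 to root → [78, 31, 37, 68, 35, 38, 71, 99, 70]
  78 vs smaller child 31 at index 1, swap → [31, 78, 37, 68, 35, 38, 71, 99, 70]
  78 vs smaller child 35 at index 4, swap → [31, 35, 37, 68, 78, 38, 71, 99, 70]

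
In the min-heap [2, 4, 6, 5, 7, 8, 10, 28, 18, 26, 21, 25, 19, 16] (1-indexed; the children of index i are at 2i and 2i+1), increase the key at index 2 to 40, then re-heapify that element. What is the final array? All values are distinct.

set index 2 from 4 to 40 → [2, 40, 6, 5, 7, 8, 10, 28, 18, 26, 21, 25, 19, 16]
40 vs smaller child 5 at index 4, swap → [2, 5, 6, 40, 7, 8, 10, 28, 18, 26, 21, 25, 19, 16]
40 vs smaller child 18 at index 9, swap → [2, 5, 6, 18, 7, 8, 10, 28, 40, 26, 21, 25, 19, 16]

[2, 5, 6, 18, 7, 8, 10, 28, 40, 26, 21, 25, 19, 16]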